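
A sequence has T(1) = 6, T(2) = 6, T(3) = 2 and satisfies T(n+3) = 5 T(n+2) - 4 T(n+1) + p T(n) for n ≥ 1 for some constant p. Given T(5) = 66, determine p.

T(4) = -14 + 6p
T(5) = -78 + 36p
So -78 + 36p = 66, giving p = 4.

4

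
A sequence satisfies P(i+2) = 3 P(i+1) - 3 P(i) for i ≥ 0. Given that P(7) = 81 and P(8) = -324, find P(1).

-3

Rearranging, P(i-2) = (P(i) - 3 P(i-1)) / -3.
P(6) = (-324 - 3*81) / -3 = -567/-3 = 189
P(5) = (81 - 3*189) / -3 = -486/-3 = 162
P(4) = (189 - 3*162) / -3 = -297/-3 = 99
P(3) = (162 - 3*99) / -3 = -135/-3 = 45
P(2) = (99 - 3*45) / -3 = -36/-3 = 12
P(1) = (45 - 3*12) / -3 = 9/-3 = -3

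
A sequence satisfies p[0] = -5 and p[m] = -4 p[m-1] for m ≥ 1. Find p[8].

-327680

p[1] = -4*(-5) = 20
p[2] = -4*20 = -80
p[3] = -4*(-80) = 320
p[4] = -4*320 = -1280
p[5] = -4*(-1280) = 5120
p[6] = -4*5120 = -20480
p[7] = -4*(-20480) = 81920
p[8] = -4*81920 = -327680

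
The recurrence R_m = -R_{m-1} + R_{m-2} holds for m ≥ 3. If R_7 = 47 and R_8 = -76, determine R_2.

-4

Rearranging, R_{m-2} = R_m + R_{m-1}.
R_6 = -76 + 47 = -29
R_5 = 47 + (-29) = 18
R_4 = -29 + 18 = -11
R_3 = 18 + (-11) = 7
R_2 = -11 + 7 = -4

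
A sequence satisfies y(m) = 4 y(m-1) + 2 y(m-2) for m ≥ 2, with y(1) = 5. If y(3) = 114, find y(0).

Let y(0) = w.
y(2) = 20 + 2w
y(3) = 90 + 8w
So 90 + 8w = 114, giving w = 3.

3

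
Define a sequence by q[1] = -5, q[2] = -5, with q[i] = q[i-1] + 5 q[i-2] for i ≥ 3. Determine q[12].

-242880

q[3] = (-5) + 5·(-5) = -30
q[4] = (-30) + 5·(-5) = -55
q[5] = (-55) + 5·(-30) = -205
q[6] = (-205) + 5·(-55) = -480
q[7] = (-480) + 5·(-205) = -1505
q[8] = (-1505) + 5·(-480) = -3905
q[9] = (-3905) + 5·(-1505) = -11430
q[10] = (-11430) + 5·(-3905) = -30955
q[11] = (-30955) + 5·(-11430) = -88105
q[12] = (-88105) + 5·(-30955) = -242880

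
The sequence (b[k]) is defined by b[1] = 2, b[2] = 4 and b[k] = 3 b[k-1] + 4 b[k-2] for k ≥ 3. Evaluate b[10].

b[3] = 3*4 + 4*2 = 20
b[4] = 3*20 + 4*4 = 76
b[5] = 3*76 + 4*20 = 308
b[6] = 3*308 + 4*76 = 1228
b[7] = 3*1228 + 4*308 = 4916
b[8] = 3*4916 + 4*1228 = 19660
b[9] = 3*19660 + 4*4916 = 78644
b[10] = 3*78644 + 4*19660 = 314572

314572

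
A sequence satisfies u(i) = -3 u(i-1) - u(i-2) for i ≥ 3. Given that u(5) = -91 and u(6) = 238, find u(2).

Rearranging, u(i-2) = -(u(i) + 3 u(i-1)).
u(4) = -(238 + 3(-91)) = 35
u(3) = -(-91 + 3(35)) = -14
u(2) = -(35 + 3(-14)) = 7

7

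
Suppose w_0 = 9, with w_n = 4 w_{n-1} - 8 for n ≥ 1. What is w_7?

103768

w_1 = 4*9 - 8 = 28
w_2 = 4*28 - 8 = 104
w_3 = 4*104 - 8 = 408
w_4 = 4*408 - 8 = 1624
w_5 = 4*1624 - 8 = 6488
w_6 = 4*6488 - 8 = 25944
w_7 = 4*25944 - 8 = 103768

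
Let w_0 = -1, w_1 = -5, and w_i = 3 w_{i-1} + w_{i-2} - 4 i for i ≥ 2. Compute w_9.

-123605

w_2 = 3·(-5) + (-1) - 8 = -24
w_3 = 3·(-24) + (-5) - 12 = -89
w_4 = 3·(-89) + (-24) - 16 = -307
w_5 = 3·(-307) + (-89) - 20 = -1030
w_6 = 3·(-1030) + (-307) - 24 = -3421
w_7 = 3·(-3421) + (-1030) - 28 = -11321
w_8 = 3·(-11321) + (-3421) - 32 = -37416
w_9 = 3·(-37416) + (-11321) - 36 = -123605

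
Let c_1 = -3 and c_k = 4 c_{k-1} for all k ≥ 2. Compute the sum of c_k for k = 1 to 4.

-255

c_2 = 4(-3) = -12
c_3 = 4(-12) = -48
c_4 = 4(-48) = -192
Sum = (-3) + (-12) + (-48) + (-192) = -255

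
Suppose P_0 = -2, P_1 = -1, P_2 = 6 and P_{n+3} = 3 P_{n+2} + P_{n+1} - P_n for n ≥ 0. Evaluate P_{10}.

P_3 = 3·6 + (-1) - (-2) = 19
P_4 = 3·19 + 6 - (-1) = 64
P_5 = 3·64 + 19 - 6 = 205
P_6 = 3·205 + 64 - 19 = 660
P_7 = 3·660 + 205 - 64 = 2121
P_8 = 3·2121 + 660 - 205 = 6818
P_9 = 3·6818 + 2121 - 660 = 21915
P_{10} = 3·21915 + 6818 - 2121 = 70442

70442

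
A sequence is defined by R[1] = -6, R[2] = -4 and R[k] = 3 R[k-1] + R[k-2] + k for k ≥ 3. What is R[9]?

R[3] = 3·(-4) + (-6) + 3 = -15
R[4] = 3·(-15) + (-4) + 4 = -45
R[5] = 3·(-45) + (-15) + 5 = -145
R[6] = 3·(-145) + (-45) + 6 = -474
R[7] = 3·(-474) + (-145) + 7 = -1560
R[8] = 3·(-1560) + (-474) + 8 = -5146
R[9] = 3·(-5146) + (-1560) + 9 = -16989

-16989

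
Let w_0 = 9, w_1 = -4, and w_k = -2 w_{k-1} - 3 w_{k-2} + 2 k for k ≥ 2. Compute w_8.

w_2 = -2(-4) - 3(9) + 4 = -15
w_3 = -2(-15) - 3(-4) + 6 = 48
w_4 = -2(48) - 3(-15) + 8 = -43
w_5 = -2(-43) - 3(48) + 10 = -48
w_6 = -2(-48) - 3(-43) + 12 = 237
w_7 = -2(237) - 3(-48) + 14 = -316
w_8 = -2(-316) - 3(237) + 16 = -63

-63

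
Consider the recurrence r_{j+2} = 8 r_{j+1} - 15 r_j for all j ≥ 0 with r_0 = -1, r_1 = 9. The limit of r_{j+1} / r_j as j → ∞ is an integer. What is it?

5

The characteristic equation is r^2 - 8r + 15 = 0, which factors as (r - 5)(r - 3) = 0.
So the roots are 5 and 3. Since |5| > |3| and the coefficient of 5^j is non-zero, the ratio tends to 5.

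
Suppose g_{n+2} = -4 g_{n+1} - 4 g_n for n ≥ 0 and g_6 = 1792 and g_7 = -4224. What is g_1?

Rearranging, g_{n-2} = (g_n + 4 g_{n-1}) / -4.
g_5 = (-4224 + 4*1792) / -4 = 2944/-4 = -736
g_4 = (1792 + 4*(-736)) / -4 = -1152/-4 = 288
g_3 = (-736 + 4*288) / -4 = 416/-4 = -104
g_2 = (288 + 4*(-104)) / -4 = -128/-4 = 32
g_1 = (-104 + 4*32) / -4 = 24/-4 = -6

-6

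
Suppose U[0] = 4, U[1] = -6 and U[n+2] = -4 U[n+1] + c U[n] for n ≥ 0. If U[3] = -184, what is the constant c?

U[2] = 24 + 4c
U[3] = -96 - 22c
So -96 - 22c = -184, giving c = 4.

4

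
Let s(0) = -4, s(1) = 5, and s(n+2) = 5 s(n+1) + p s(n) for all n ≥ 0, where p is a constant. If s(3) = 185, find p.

-4

s(2) = 25 - 4p
s(3) = 125 - 15p
So 125 - 15p = 185, giving p = -4.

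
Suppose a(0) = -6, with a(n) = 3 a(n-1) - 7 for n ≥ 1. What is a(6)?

-6922

a(1) = 3(-6) - 7 = -25
a(2) = 3(-25) - 7 = -82
a(3) = 3(-82) - 7 = -253
a(4) = 3(-253) - 7 = -766
a(5) = 3(-766) - 7 = -2305
a(6) = 3(-2305) - 7 = -6922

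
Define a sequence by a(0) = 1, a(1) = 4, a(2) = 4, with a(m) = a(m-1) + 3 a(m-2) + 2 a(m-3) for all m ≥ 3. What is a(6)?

a(3) = 4 + 3·4 + 2·1 = 18
a(4) = 18 + 3·4 + 2·4 = 38
a(5) = 38 + 3·18 + 2·4 = 100
a(6) = 100 + 3·38 + 2·18 = 250

250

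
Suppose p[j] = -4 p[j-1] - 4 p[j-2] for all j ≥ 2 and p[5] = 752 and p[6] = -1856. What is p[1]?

Rearranging, p[j-2] = (p[j] + 4 p[j-1]) / -4.
p[4] = (-1856 + 4(752)) / -4 = 1152/-4 = -288
p[3] = (752 + 4(-288)) / -4 = -400/-4 = 100
p[2] = (-288 + 4(100)) / -4 = 112/-4 = -28
p[1] = (100 + 4(-28)) / -4 = -12/-4 = 3

3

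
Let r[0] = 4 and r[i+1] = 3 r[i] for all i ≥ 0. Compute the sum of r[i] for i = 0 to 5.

r[1] = 3*4 = 12
r[2] = 3*12 = 36
r[3] = 3*36 = 108
r[4] = 3*108 = 324
r[5] = 3*324 = 972
Sum = 4 + 12 + 36 + 108 + 324 + 972 = 1456

1456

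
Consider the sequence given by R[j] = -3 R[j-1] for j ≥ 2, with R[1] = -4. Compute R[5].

-324

R[2] = -3*(-4) = 12
R[3] = -3*12 = -36
R[4] = -3*(-36) = 108
R[5] = -3*108 = -324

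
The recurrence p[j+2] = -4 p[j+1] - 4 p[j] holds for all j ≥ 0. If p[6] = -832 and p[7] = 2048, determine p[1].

Rearranging, p[j-2] = (p[j] + 4 p[j-1]) / -4.
p[5] = (2048 + 4(-832)) / -4 = -1280/-4 = 320
p[4] = (-832 + 4(320)) / -4 = 448/-4 = -112
p[3] = (320 + 4(-112)) / -4 = -128/-4 = 32
p[2] = (-112 + 4(32)) / -4 = 16/-4 = -4
p[1] = (32 + 4(-4)) / -4 = 16/-4 = -4

-4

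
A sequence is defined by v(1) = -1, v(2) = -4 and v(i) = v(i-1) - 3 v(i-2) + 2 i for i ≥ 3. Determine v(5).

v(3) = (-4) - 3(-1) + 6 = 5
v(4) = 5 - 3(-4) + 8 = 25
v(5) = 25 - 3(5) + 10 = 20

20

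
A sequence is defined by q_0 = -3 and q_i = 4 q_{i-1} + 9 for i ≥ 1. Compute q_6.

q_1 = 4·(-3) + 9 = -3
q_2 = 4·(-3) + 9 = -3
q_3 = 4·(-3) + 9 = -3
q_4 = 4·(-3) + 9 = -3
q_5 = 4·(-3) + 9 = -3
q_6 = 4·(-3) + 9 = -3

-3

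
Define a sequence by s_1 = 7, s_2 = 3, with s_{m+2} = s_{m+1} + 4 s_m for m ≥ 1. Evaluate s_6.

339

s_3 = 3 + 4(7) = 31
s_4 = 31 + 4(3) = 43
s_5 = 43 + 4(31) = 167
s_6 = 167 + 4(43) = 339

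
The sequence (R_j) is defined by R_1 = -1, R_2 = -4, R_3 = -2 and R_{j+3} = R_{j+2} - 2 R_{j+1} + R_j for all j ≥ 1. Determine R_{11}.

R_4 = (-2) - 2(-4) + (-1) = 5
R_5 = 5 - 2(-2) + (-4) = 5
R_6 = 5 - 2(5) + (-2) = -7
R_7 = (-7) - 2(5) + 5 = -12
R_8 = (-12) - 2(-7) + 5 = 7
R_9 = 7 - 2(-12) + (-7) = 24
R_{10} = 24 - 2(7) + (-12) = -2
R_{11} = (-2) - 2(24) + 7 = -43

-43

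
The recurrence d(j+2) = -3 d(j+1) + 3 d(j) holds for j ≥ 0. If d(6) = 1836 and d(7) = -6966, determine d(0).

-4

Rearranging, d(j-2) = (d(j) + 3 d(j-1)) / 3.
d(5) = (-6966 + 3·1836) / 3 = -1458/3 = -486
d(4) = (1836 + 3·(-486)) / 3 = 378/3 = 126
d(3) = (-486 + 3·126) / 3 = -108/3 = -36
d(2) = (126 + 3·(-36)) / 3 = 18/3 = 6
d(1) = (-36 + 3·6) / 3 = -18/3 = -6
d(0) = (6 + 3·(-6)) / 3 = -12/3 = -4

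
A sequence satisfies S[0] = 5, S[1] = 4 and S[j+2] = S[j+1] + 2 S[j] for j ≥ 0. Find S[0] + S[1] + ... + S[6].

383

S[2] = 4 + 2*5 = 14
S[3] = 14 + 2*4 = 22
S[4] = 22 + 2*14 = 50
S[5] = 50 + 2*22 = 94
S[6] = 94 + 2*50 = 194
Sum = 5 + 4 + 14 + 22 + 50 + 94 + 194 = 383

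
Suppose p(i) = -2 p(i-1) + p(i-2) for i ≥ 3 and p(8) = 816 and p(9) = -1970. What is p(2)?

4

Rearranging, p(i-2) = p(i) + 2 p(i-1).
p(7) = -1970 + 2(816) = -338
p(6) = 816 + 2(-338) = 140
p(5) = -338 + 2(140) = -58
p(4) = 140 + 2(-58) = 24
p(3) = -58 + 2(24) = -10
p(2) = 24 + 2(-10) = 4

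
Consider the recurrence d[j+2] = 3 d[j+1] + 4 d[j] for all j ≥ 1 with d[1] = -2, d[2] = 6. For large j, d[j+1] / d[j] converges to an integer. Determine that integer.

4

The characteristic equation is r^2 - 3r - 4 = 0, which factors as (r - 4)(r + 1) = 0.
So the roots are 4 and -1. Since |4| > |-1| and the coefficient of 4^j is non-zero, the ratio tends to 4.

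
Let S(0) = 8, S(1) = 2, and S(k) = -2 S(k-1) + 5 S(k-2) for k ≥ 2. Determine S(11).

-1611342

S(2) = -2*2 + 5*8 = 36
S(3) = -2*36 + 5*2 = -62
S(4) = -2*(-62) + 5*36 = 304
S(5) = -2*304 + 5*(-62) = -918
S(6) = -2*(-918) + 5*304 = 3356
S(7) = -2*3356 + 5*(-918) = -11302
S(8) = -2*(-11302) + 5*3356 = 39384
S(9) = -2*39384 + 5*(-11302) = -135278
S(10) = -2*(-135278) + 5*39384 = 467476
S(11) = -2*467476 + 5*(-135278) = -1611342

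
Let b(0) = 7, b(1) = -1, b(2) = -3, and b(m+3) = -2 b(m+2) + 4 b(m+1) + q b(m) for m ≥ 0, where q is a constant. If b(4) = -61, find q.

3

b(3) = 2 + 7q
b(4) = -16 - 15q
So -16 - 15q = -61, giving q = 3.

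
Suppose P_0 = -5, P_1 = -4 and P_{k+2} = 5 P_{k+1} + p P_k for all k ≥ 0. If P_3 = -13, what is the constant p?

P_2 = -20 - 5p
P_3 = -100 - 29p
So -100 - 29p = -13, giving p = -3.

-3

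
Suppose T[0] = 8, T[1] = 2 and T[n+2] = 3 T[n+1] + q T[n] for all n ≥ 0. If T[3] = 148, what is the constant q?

5

T[2] = 6 + 8q
T[3] = 18 + 26q
So 18 + 26q = 148, giving q = 5.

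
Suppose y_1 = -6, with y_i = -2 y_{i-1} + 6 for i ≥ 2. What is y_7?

-510

y_2 = -2(-6) + 6 = 18
y_3 = -2(18) + 6 = -30
y_4 = -2(-30) + 6 = 66
y_5 = -2(66) + 6 = -126
y_6 = -2(-126) + 6 = 258
y_7 = -2(258) + 6 = -510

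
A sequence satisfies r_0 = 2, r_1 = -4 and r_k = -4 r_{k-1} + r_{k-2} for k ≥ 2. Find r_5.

-1364

r_2 = -4(-4) + 2 = 18
r_3 = -4(18) + (-4) = -76
r_4 = -4(-76) + 18 = 322
r_5 = -4(322) + (-76) = -1364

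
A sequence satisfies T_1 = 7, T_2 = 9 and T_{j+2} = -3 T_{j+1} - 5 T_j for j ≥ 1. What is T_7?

T_3 = -3·9 - 5·7 = -62
T_4 = -3·(-62) - 5·9 = 141
T_5 = -3·141 - 5·(-62) = -113
T_6 = -3·(-113) - 5·141 = -366
T_7 = -3·(-366) - 5·(-113) = 1663

1663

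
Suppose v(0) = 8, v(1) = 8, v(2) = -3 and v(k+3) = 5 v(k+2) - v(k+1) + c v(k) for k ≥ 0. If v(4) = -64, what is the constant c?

v(3) = -23 + 8c
v(4) = -112 + 48c
So -112 + 48c = -64, giving c = 1.

1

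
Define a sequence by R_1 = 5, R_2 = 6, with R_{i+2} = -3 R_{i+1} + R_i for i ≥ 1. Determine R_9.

-17617

R_3 = -3(6) + 5 = -13
R_4 = -3(-13) + 6 = 45
R_5 = -3(45) + (-13) = -148
R_6 = -3(-148) + 45 = 489
R_7 = -3(489) + (-148) = -1615
R_8 = -3(-1615) + 489 = 5334
R_9 = -3(5334) + (-1615) = -17617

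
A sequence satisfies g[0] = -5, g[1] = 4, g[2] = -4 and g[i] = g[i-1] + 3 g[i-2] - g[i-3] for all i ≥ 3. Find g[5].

g[3] = (-4) + 3(4) - (-5) = 13
g[4] = 13 + 3(-4) - 4 = -3
g[5] = (-3) + 3(13) - (-4) = 40

40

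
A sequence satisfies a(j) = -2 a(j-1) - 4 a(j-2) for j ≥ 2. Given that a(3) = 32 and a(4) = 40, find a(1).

5

Rearranging, a(j-2) = (a(j) + 2 a(j-1)) / -4.
a(2) = (40 + 2·32) / -4 = 104/-4 = -26
a(1) = (32 + 2·(-26)) / -4 = -20/-4 = 5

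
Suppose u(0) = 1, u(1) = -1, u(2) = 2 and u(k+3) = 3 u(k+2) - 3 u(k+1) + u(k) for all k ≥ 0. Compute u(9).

163

u(3) = 3*2 - 3*(-1) + 1 = 10
u(4) = 3*10 - 3*2 + (-1) = 23
u(5) = 3*23 - 3*10 + 2 = 41
u(6) = 3*41 - 3*23 + 10 = 64
u(7) = 3*64 - 3*41 + 23 = 92
u(8) = 3*92 - 3*64 + 41 = 125
u(9) = 3*125 - 3*92 + 64 = 163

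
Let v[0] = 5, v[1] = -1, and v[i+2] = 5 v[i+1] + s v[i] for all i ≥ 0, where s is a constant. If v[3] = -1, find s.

1

v[2] = -5 + 5s
v[3] = -25 + 24s
So -25 + 24s = -1, giving s = 1.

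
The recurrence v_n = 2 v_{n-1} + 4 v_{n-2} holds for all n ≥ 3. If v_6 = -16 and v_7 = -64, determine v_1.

-1

Rearranging, v_{n-2} = (v_n - 2 v_{n-1}) / 4.
v_5 = (-64 - 2*(-16)) / 4 = -32/4 = -8
v_4 = (-16 - 2*(-8)) / 4 = 0/4 = 0
v_3 = (-8 - 2*0) / 4 = -8/4 = -2
v_2 = (0 - 2*(-2)) / 4 = 4/4 = 1
v_1 = (-2 - 2*1) / 4 = -4/4 = -1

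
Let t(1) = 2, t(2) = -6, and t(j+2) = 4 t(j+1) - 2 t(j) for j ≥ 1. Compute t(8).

t(3) = 4(-6) - 2(2) = -28
t(4) = 4(-28) - 2(-6) = -100
t(5) = 4(-100) - 2(-28) = -344
t(6) = 4(-344) - 2(-100) = -1176
t(7) = 4(-1176) - 2(-344) = -4016
t(8) = 4(-4016) - 2(-1176) = -13712

-13712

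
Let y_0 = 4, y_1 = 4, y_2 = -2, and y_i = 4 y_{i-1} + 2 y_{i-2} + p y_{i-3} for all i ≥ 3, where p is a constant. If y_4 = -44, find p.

y_3 = 4p
y_4 = -4 + 20p
So -4 + 20p = -44, giving p = -2.

-2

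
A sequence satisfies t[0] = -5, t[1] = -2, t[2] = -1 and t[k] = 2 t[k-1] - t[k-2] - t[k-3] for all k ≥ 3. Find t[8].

-14

t[3] = 2·(-1) - (-2) - (-5) = 5
t[4] = 2·5 - (-1) - (-2) = 13
t[5] = 2·13 - 5 - (-1) = 22
t[6] = 2·22 - 13 - 5 = 26
t[7] = 2·26 - 22 - 13 = 17
t[8] = 2·17 - 26 - 22 = -14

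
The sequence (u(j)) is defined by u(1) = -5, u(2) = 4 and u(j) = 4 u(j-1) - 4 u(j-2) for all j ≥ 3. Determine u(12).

u(3) = 4·4 - 4·(-5) = 36
u(4) = 4·36 - 4·4 = 128
u(5) = 4·128 - 4·36 = 368
u(6) = 4·368 - 4·128 = 960
u(7) = 4·960 - 4·368 = 2368
u(8) = 4·2368 - 4·960 = 5632
u(9) = 4·5632 - 4·2368 = 13056
u(10) = 4·13056 - 4·5632 = 29696
u(11) = 4·29696 - 4·13056 = 66560
u(12) = 4·66560 - 4·29696 = 147456

147456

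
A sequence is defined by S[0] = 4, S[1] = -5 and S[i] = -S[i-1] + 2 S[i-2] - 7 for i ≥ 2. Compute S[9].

S[2] = -(-5) + 2·4 - 7 = 6
S[3] = -6 + 2·(-5) - 7 = -23
S[4] = -(-23) + 2·6 - 7 = 28
S[5] = -28 + 2·(-23) - 7 = -81
S[6] = -(-81) + 2·28 - 7 = 130
S[7] = -130 + 2·(-81) - 7 = -299
S[8] = -(-299) + 2·130 - 7 = 552
S[9] = -552 + 2·(-299) - 7 = -1157

-1157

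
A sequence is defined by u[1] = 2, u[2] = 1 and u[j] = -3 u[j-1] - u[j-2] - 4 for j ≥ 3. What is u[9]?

-2833

u[3] = -3·1 - 2 - 4 = -9
u[4] = -3·(-9) - 1 - 4 = 22
u[5] = -3·22 - (-9) - 4 = -61
u[6] = -3·(-61) - 22 - 4 = 157
u[7] = -3·157 - (-61) - 4 = -414
u[8] = -3·(-414) - 157 - 4 = 1081
u[9] = -3·1081 - (-414) - 4 = -2833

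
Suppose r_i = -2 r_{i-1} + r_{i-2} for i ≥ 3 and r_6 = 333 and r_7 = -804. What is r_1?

Rearranging, r_{i-2} = r_i + 2 r_{i-1}.
r_5 = -804 + 2*333 = -138
r_4 = 333 + 2*(-138) = 57
r_3 = -138 + 2*57 = -24
r_2 = 57 + 2*(-24) = 9
r_1 = -24 + 2*9 = -6

-6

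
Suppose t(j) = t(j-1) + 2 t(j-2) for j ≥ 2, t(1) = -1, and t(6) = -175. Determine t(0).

-7

Let t(0) = z.
t(2) = -1 + 2z
t(3) = -3 + 2z
t(4) = -5 + 6z
t(5) = -11 + 10z
t(6) = -21 + 22z
So -21 + 22z = -175, giving z = -7.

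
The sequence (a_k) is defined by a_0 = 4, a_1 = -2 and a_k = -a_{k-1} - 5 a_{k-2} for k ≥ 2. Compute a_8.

a_2 = -(-2) - 5(4) = -18
a_3 = -(-18) - 5(-2) = 28
a_4 = -28 - 5(-18) = 62
a_5 = -62 - 5(28) = -202
a_6 = -(-202) - 5(62) = -108
a_7 = -(-108) - 5(-202) = 1118
a_8 = -1118 - 5(-108) = -578

-578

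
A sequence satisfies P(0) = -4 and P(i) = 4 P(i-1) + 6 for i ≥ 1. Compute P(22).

-35184372088834

The fixed point is 6/(1 - 4) = -2, so P(i) + 2 = 4(P(i-1) + 2).
Hence P(i) = -2·4^i - 2.
P(22) = -2·4^{22} - 2 = -2·17592186044416 - 2 = -35184372088834.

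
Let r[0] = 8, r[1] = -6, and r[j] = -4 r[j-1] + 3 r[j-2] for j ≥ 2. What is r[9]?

r[2] = -4*(-6) + 3*8 = 48
r[3] = -4*48 + 3*(-6) = -210
r[4] = -4*(-210) + 3*48 = 984
r[5] = -4*984 + 3*(-210) = -4566
r[6] = -4*(-4566) + 3*984 = 21216
r[7] = -4*21216 + 3*(-4566) = -98562
r[8] = -4*(-98562) + 3*21216 = 457896
r[9] = -4*457896 + 3*(-98562) = -2127270

-2127270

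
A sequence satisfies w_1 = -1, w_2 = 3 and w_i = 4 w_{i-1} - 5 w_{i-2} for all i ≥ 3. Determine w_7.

w_3 = 4·3 - 5·(-1) = 17
w_4 = 4·17 - 5·3 = 53
w_5 = 4·53 - 5·17 = 127
w_6 = 4·127 - 5·53 = 243
w_7 = 4·243 - 5·127 = 337

337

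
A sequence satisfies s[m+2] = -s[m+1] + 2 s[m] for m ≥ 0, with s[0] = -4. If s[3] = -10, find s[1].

-6

Let s[1] = y.
s[2] = -8 - y
s[3] = 8 + 3y
So 8 + 3y = -10, giving y = -6.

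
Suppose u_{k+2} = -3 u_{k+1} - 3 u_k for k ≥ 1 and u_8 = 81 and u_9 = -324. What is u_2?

-3

Rearranging, u_{k-2} = (u_k + 3 u_{k-1}) / -3.
u_7 = (-324 + 3·81) / -3 = -81/-3 = 27
u_6 = (81 + 3·27) / -3 = 162/-3 = -54
u_5 = (27 + 3·(-54)) / -3 = -135/-3 = 45
u_4 = (-54 + 3·45) / -3 = 81/-3 = -27
u_3 = (45 + 3·(-27)) / -3 = -36/-3 = 12
u_2 = (-27 + 3·12) / -3 = 9/-3 = -3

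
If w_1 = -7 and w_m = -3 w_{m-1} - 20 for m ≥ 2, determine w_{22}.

20920706401

The fixed point is -20/(1 + 3) = -5, so w_m + 5 = -3(w_{m-1} + 5).
Hence w_m = -2·(-3)^{m-1} - 5.
w_{22} = -2·(-3)^{21} - 5 = -2·-10460353203 - 5 = 20920706401.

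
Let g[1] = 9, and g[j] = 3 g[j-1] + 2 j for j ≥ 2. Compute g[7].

8375

g[2] = 3*9 + 4 = 31
g[3] = 3*31 + 6 = 99
g[4] = 3*99 + 8 = 305
g[5] = 3*305 + 10 = 925
g[6] = 3*925 + 12 = 2787
g[7] = 3*2787 + 14 = 8375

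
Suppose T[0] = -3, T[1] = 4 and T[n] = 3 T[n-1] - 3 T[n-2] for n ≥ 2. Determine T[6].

81

T[2] = 3(4) - 3(-3) = 21
T[3] = 3(21) - 3(4) = 51
T[4] = 3(51) - 3(21) = 90
T[5] = 3(90) - 3(51) = 117
T[6] = 3(117) - 3(90) = 81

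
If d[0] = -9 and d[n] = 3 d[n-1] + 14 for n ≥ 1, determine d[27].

The fixed point is 14/(1 - 3) = -7, so d[n] + 7 = 3(d[n-1] + 7).
Hence d[n] = -2·3^n - 7.
d[27] = -2·3^{27} - 7 = -2·7625597484987 - 7 = -15251194969981.

-15251194969981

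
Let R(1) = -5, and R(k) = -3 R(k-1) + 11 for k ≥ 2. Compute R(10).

152546

R(2) = -3*(-5) + 11 = 26
R(3) = -3*26 + 11 = -67
R(4) = -3*(-67) + 11 = 212
R(5) = -3*212 + 11 = -625
R(6) = -3*(-625) + 11 = 1886
R(7) = -3*1886 + 11 = -5647
R(8) = -3*(-5647) + 11 = 16952
R(9) = -3*16952 + 11 = -50845
R(10) = -3*(-50845) + 11 = 152546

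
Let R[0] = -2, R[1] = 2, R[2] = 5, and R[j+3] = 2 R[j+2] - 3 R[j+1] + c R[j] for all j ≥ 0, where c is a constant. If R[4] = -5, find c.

-1

R[3] = 4 - 2c
R[4] = -7 - 2c
So -7 - 2c = -5, giving c = -1.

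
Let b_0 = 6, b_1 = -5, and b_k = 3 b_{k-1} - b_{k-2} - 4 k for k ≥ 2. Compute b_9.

b_2 = 3*(-5) - 6 - 8 = -29
b_3 = 3*(-29) - (-5) - 12 = -94
b_4 = 3*(-94) - (-29) - 16 = -269
b_5 = 3*(-269) - (-94) - 20 = -733
b_6 = 3*(-733) - (-269) - 24 = -1954
b_7 = 3*(-1954) - (-733) - 28 = -5157
b_8 = 3*(-5157) - (-1954) - 32 = -13549
b_9 = 3*(-13549) - (-5157) - 36 = -35526

-35526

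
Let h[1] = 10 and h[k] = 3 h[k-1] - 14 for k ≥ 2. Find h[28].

22876792454968

The fixed point is -14/(1 - 3) = 7, so h[k] - 7 = 3(h[k-1] - 7).
Hence h[k] = 3·3^{k-1} + 7.
h[28] = 3·3^{27} + 7 = 3·7625597484987 + 7 = 22876792454968.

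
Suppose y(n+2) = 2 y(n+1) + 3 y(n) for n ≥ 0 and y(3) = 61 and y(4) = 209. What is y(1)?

Rearranging, y(n-2) = (y(n) - 2 y(n-1)) / 3.
y(2) = (209 - 2(61)) / 3 = 87/3 = 29
y(1) = (61 - 2(29)) / 3 = 3/3 = 1

1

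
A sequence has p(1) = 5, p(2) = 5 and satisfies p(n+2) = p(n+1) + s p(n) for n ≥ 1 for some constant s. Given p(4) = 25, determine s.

p(3) = 5 + 5s
p(4) = 5 + 10s
So 5 + 10s = 25, giving s = 2.

2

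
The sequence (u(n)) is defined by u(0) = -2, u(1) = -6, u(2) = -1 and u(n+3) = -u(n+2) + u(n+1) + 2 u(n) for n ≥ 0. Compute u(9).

-1

u(3) = -(-1) + (-6) + 2·(-2) = -9
u(4) = -(-9) + (-1) + 2·(-6) = -4
u(5) = -(-4) + (-9) + 2·(-1) = -7
u(6) = -(-7) + (-4) + 2·(-9) = -15
u(7) = -(-15) + (-7) + 2·(-4) = 0
u(8) = -0 + (-15) + 2·(-7) = -29
u(9) = -(-29) + 0 + 2·(-15) = -1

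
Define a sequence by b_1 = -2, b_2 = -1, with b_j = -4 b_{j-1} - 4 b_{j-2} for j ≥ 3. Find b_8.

-1984

b_3 = -4(-1) - 4(-2) = 12
b_4 = -4(12) - 4(-1) = -44
b_5 = -4(-44) - 4(12) = 128
b_6 = -4(128) - 4(-44) = -336
b_7 = -4(-336) - 4(128) = 832
b_8 = -4(832) - 4(-336) = -1984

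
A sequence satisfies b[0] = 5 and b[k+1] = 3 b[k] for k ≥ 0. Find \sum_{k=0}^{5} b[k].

1820

b[1] = 3(5) = 15
b[2] = 3(15) = 45
b[3] = 3(45) = 135
b[4] = 3(135) = 405
b[5] = 3(405) = 1215
Sum = 5 + 15 + 45 + 135 + 405 + 1215 = 1820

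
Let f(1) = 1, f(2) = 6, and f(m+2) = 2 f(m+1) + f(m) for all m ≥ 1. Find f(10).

6318

f(3) = 2(6) + 1 = 13
f(4) = 2(13) + 6 = 32
f(5) = 2(32) + 13 = 77
f(6) = 2(77) + 32 = 186
f(7) = 2(186) + 77 = 449
f(8) = 2(449) + 186 = 1084
f(9) = 2(1084) + 449 = 2617
f(10) = 2(2617) + 1084 = 6318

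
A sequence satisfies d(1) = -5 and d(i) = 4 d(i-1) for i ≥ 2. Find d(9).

-327680

d(2) = 4*(-5) = -20
d(3) = 4*(-20) = -80
d(4) = 4*(-80) = -320
d(5) = 4*(-320) = -1280
d(6) = 4*(-1280) = -5120
d(7) = 4*(-5120) = -20480
d(8) = 4*(-20480) = -81920
d(9) = 4*(-81920) = -327680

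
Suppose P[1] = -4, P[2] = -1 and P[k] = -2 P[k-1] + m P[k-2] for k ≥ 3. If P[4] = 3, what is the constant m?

P[3] = 2 - 4m
P[4] = -4 + 7m
So -4 + 7m = 3, giving m = 1.

1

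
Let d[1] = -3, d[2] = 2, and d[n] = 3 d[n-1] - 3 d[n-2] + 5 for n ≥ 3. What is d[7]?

d[3] = 3*2 - 3*(-3) + 5 = 20
d[4] = 3*20 - 3*2 + 5 = 59
d[5] = 3*59 - 3*20 + 5 = 122
d[6] = 3*122 - 3*59 + 5 = 194
d[7] = 3*194 - 3*122 + 5 = 221

221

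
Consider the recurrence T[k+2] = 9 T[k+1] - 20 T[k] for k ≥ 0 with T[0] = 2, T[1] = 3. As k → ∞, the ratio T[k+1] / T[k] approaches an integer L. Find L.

5

The characteristic equation is r^2 - 9r + 20 = 0, which factors as (r - 5)(r - 4) = 0.
So the roots are 5 and 4. Since |5| > |4| and the coefficient of 5^k is non-zero, the ratio tends to 5.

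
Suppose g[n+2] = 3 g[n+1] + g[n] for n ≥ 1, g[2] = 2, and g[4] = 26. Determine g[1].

Let g[1] = x.
g[3] = 6 + x
g[4] = 20 + 3x
So 20 + 3x = 26, giving x = 2.

2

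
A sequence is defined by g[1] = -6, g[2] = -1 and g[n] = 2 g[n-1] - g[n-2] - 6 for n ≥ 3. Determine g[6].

-41

g[3] = 2*(-1) - (-6) - 6 = -2
g[4] = 2*(-2) - (-1) - 6 = -9
g[5] = 2*(-9) - (-2) - 6 = -22
g[6] = 2*(-22) - (-9) - 6 = -41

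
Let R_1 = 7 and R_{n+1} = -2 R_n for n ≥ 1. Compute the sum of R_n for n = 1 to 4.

-35

R_2 = -2·7 = -14
R_3 = -2·(-14) = 28
R_4 = -2·28 = -56
Sum = 7 + (-14) + 28 + (-56) = -35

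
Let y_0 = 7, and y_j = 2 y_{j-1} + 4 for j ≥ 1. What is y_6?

y_1 = 2*7 + 4 = 18
y_2 = 2*18 + 4 = 40
y_3 = 2*40 + 4 = 84
y_4 = 2*84 + 4 = 172
y_5 = 2*172 + 4 = 348
y_6 = 2*348 + 4 = 700

700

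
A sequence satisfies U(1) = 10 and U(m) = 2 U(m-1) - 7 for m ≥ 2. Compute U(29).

805306375

The fixed point is -7/(1 - 2) = 7, so U(m) - 7 = 2(U(m-1) - 7).
Hence U(m) = 3·2^{m-1} + 7.
U(29) = 3·2^{28} + 7 = 3·268435456 + 7 = 805306375.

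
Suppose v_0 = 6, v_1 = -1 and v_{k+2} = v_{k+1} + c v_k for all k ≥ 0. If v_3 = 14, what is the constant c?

v_2 = -1 + 6c
v_3 = -1 + 5c
So -1 + 5c = 14, giving c = 3.

3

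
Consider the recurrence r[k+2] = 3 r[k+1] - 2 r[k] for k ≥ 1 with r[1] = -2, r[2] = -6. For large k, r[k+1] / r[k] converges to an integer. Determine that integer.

The characteristic equation is r^2 - 3r + 2 = 0, which factors as (r - 2)(r - 1) = 0.
So the roots are 2 and 1. Since |2| > |1| and the coefficient of 2^k is non-zero, the ratio tends to 2.

2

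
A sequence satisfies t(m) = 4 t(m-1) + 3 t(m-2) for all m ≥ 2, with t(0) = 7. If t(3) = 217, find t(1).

7

Let t(1) = y.
t(2) = 21 + 4y
t(3) = 84 + 19y
So 84 + 19y = 217, giving y = 7.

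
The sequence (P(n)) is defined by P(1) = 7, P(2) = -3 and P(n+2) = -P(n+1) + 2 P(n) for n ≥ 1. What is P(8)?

P(3) = -(-3) + 2·7 = 17
P(4) = -17 + 2·(-3) = -23
P(5) = -(-23) + 2·17 = 57
P(6) = -57 + 2·(-23) = -103
P(7) = -(-103) + 2·57 = 217
P(8) = -217 + 2·(-103) = -423

-423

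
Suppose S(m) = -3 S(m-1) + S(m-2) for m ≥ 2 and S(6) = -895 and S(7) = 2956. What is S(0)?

5

Rearranging, S(m-2) = S(m) + 3 S(m-1).
S(5) = 2956 + 3*(-895) = 271
S(4) = -895 + 3*271 = -82
S(3) = 271 + 3*(-82) = 25
S(2) = -82 + 3*25 = -7
S(1) = 25 + 3*(-7) = 4
S(0) = -7 + 3*4 = 5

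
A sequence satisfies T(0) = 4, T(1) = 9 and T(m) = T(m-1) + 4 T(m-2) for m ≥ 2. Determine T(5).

405

T(2) = 9 + 4·4 = 25
T(3) = 25 + 4·9 = 61
T(4) = 61 + 4·25 = 161
T(5) = 161 + 4·61 = 405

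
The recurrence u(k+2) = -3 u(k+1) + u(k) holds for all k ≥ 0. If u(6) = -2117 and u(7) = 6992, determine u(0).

7

Rearranging, u(k-2) = u(k) + 3 u(k-1).
u(5) = 6992 + 3·(-2117) = 641
u(4) = -2117 + 3·641 = -194
u(3) = 641 + 3·(-194) = 59
u(2) = -194 + 3·59 = -17
u(1) = 59 + 3·(-17) = 8
u(0) = -17 + 3·8 = 7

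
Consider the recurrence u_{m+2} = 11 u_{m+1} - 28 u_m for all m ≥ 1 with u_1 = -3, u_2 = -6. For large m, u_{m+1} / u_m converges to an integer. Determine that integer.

7

The characteristic equation is r^2 - 11r + 28 = 0, which factors as (r - 7)(r - 4) = 0.
So the roots are 7 and 4. Since |7| > |4| and the coefficient of 7^m is non-zero, the ratio tends to 7.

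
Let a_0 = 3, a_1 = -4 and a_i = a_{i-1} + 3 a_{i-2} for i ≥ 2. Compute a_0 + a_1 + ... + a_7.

a_2 = (-4) + 3(3) = 5
a_3 = 5 + 3(-4) = -7
a_4 = (-7) + 3(5) = 8
a_5 = 8 + 3(-7) = -13
a_6 = (-13) + 3(8) = 11
a_7 = 11 + 3(-13) = -28
Sum = 3 + (-4) + 5 + (-7) + 8 + (-13) + 11 + (-28) = -25

-25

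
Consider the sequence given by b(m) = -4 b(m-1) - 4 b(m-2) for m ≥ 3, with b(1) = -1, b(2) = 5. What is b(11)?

-16384

b(3) = -4(5) - 4(-1) = -16
b(4) = -4(-16) - 4(5) = 44
b(5) = -4(44) - 4(-16) = -112
b(6) = -4(-112) - 4(44) = 272
b(7) = -4(272) - 4(-112) = -640
b(8) = -4(-640) - 4(272) = 1472
b(9) = -4(1472) - 4(-640) = -3328
b(10) = -4(-3328) - 4(1472) = 7424
b(11) = -4(7424) - 4(-3328) = -16384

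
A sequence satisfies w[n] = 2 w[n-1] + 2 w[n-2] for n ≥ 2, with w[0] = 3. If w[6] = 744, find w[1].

4

Let w[1] = v.
w[2] = 6 + 2v
w[3] = 12 + 6v
w[4] = 36 + 16v
w[5] = 96 + 44v
w[6] = 264 + 120v
So 264 + 120v = 744, giving v = 4.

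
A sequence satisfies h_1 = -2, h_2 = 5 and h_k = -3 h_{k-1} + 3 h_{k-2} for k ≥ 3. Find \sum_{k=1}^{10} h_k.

h_3 = -3*5 + 3*(-2) = -21
h_4 = -3*(-21) + 3*5 = 78
h_5 = -3*78 + 3*(-21) = -297
h_6 = -3*(-297) + 3*78 = 1125
h_7 = -3*1125 + 3*(-297) = -4266
h_8 = -3*(-4266) + 3*1125 = 16173
h_9 = -3*16173 + 3*(-4266) = -61317
h_{10} = -3*(-61317) + 3*16173 = 232470
Sum = (-2) + 5 + (-21) + 78 + (-297) + 1125 + (-4266) + 16173 + (-61317) + 232470 = 183948

183948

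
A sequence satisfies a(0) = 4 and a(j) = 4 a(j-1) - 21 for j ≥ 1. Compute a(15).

The fixed point is -21/(1 - 4) = 7, so a(j) - 7 = 4(a(j-1) - 7).
Hence a(j) = -3·4^j + 7.
a(15) = -3·4^{15} + 7 = -3·1073741824 + 7 = -3221225465.

-3221225465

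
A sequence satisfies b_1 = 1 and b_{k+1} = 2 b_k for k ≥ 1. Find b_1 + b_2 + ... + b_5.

b_2 = 2(1) = 2
b_3 = 2(2) = 4
b_4 = 2(4) = 8
b_5 = 2(8) = 16
Sum = 1 + 2 + 4 + 8 + 16 = 31

31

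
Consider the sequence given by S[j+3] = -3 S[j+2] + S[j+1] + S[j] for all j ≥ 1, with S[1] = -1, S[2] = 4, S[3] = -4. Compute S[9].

-4837

S[4] = -3*(-4) + 4 + (-1) = 15
S[5] = -3*15 + (-4) + 4 = -45
S[6] = -3*(-45) + 15 + (-4) = 146
S[7] = -3*146 + (-45) + 15 = -468
S[8] = -3*(-468) + 146 + (-45) = 1505
S[9] = -3*1505 + (-468) + 146 = -4837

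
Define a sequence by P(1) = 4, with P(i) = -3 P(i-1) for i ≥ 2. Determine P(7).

P(2) = -3·4 = -12
P(3) = -3·(-12) = 36
P(4) = -3·36 = -108
P(5) = -3·(-108) = 324
P(6) = -3·324 = -972
P(7) = -3·(-972) = 2916

2916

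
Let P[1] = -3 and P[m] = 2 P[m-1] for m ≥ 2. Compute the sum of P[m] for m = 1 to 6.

P[2] = 2*(-3) = -6
P[3] = 2*(-6) = -12
P[4] = 2*(-12) = -24
P[5] = 2*(-24) = -48
P[6] = 2*(-48) = -96
Sum = (-3) + (-6) + (-12) + (-24) + (-48) + (-96) = -189

-189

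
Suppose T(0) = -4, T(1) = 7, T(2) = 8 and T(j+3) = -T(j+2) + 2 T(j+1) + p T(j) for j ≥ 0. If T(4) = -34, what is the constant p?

-4

T(3) = 6 - 4p
T(4) = 10 + 11p
So 10 + 11p = -34, giving p = -4.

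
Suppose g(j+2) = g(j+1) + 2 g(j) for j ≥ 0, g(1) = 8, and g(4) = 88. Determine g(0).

8

Let g(0) = y.
g(2) = 8 + 2y
g(3) = 24 + 2y
g(4) = 40 + 6y
So 40 + 6y = 88, giving y = 8.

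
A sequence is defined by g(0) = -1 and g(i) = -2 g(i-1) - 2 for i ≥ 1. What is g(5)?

g(1) = -2*(-1) - 2 = 0
g(2) = -2*0 - 2 = -2
g(3) = -2*(-2) - 2 = 2
g(4) = -2*2 - 2 = -6
g(5) = -2*(-6) - 2 = 10

10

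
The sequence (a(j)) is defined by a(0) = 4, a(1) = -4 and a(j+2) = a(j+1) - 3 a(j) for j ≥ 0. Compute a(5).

56

a(2) = (-4) - 3·4 = -16
a(3) = (-16) - 3·(-4) = -4
a(4) = (-4) - 3·(-16) = 44
a(5) = 44 - 3·(-4) = 56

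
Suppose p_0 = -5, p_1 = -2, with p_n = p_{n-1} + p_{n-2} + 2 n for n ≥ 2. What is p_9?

p_2 = (-2) + (-5) + 4 = -3
p_3 = (-3) + (-2) + 6 = 1
p_4 = 1 + (-3) + 8 = 6
p_5 = 6 + 1 + 10 = 17
p_6 = 17 + 6 + 12 = 35
p_7 = 35 + 17 + 14 = 66
p_8 = 66 + 35 + 16 = 117
p_9 = 117 + 66 + 18 = 201

201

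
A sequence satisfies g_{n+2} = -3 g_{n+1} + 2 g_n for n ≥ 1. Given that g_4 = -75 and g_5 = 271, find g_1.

7

Rearranging, g_{n-2} = (g_n + 3 g_{n-1}) / 2.
g_3 = (271 + 3*(-75)) / 2 = 46/2 = 23
g_2 = (-75 + 3*23) / 2 = -6/2 = -3
g_1 = (23 + 3*(-3)) / 2 = 14/2 = 7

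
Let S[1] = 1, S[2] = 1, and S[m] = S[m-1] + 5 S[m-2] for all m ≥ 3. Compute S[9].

S[3] = 1 + 5(1) = 6
S[4] = 6 + 5(1) = 11
S[5] = 11 + 5(6) = 41
S[6] = 41 + 5(11) = 96
S[7] = 96 + 5(41) = 301
S[8] = 301 + 5(96) = 781
S[9] = 781 + 5(301) = 2286

2286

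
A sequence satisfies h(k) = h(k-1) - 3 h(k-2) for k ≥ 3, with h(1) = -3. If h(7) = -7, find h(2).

Let h(2) = w.
h(3) = 9 + w
h(4) = 9 - 2w
h(5) = -18 - 5w
h(6) = -45 + w
h(7) = 9 + 16w
So 9 + 16w = -7, giving w = -1.

-1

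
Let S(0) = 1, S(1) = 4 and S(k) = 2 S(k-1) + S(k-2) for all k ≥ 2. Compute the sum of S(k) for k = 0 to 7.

S(2) = 2·4 + 1 = 9
S(3) = 2·9 + 4 = 22
S(4) = 2·22 + 9 = 53
S(5) = 2·53 + 22 = 128
S(6) = 2·128 + 53 = 309
S(7) = 2·309 + 128 = 746
Sum = 1 + 4 + 9 + 22 + 53 + 128 + 309 + 746 = 1272

1272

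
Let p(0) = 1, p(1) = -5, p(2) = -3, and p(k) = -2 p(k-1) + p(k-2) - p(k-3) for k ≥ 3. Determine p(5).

-1

p(3) = -2*(-3) + (-5) - 1 = 0
p(4) = -2*0 + (-3) - (-5) = 2
p(5) = -2*2 + 0 - (-3) = -1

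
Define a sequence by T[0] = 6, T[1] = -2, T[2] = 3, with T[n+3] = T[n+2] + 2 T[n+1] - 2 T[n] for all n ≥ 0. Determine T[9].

T[3] = 3 + 2·(-2) - 2·6 = -13
T[4] = (-13) + 2·3 - 2·(-2) = -3
T[5] = (-3) + 2·(-13) - 2·3 = -35
T[6] = (-35) + 2·(-3) - 2·(-13) = -15
T[7] = (-15) + 2·(-35) - 2·(-3) = -79
T[8] = (-79) + 2·(-15) - 2·(-35) = -39
T[9] = (-39) + 2·(-79) - 2·(-15) = -167

-167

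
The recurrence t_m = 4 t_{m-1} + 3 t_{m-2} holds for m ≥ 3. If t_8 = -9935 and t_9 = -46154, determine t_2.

-5

Rearranging, t_{m-2} = (t_m - 4 t_{m-1}) / 3.
t_7 = (-46154 - 4(-9935)) / 3 = -6414/3 = -2138
t_6 = (-9935 - 4(-2138)) / 3 = -1383/3 = -461
t_5 = (-2138 - 4(-461)) / 3 = -294/3 = -98
t_4 = (-461 - 4(-98)) / 3 = -69/3 = -23
t_3 = (-98 - 4(-23)) / 3 = -6/3 = -2
t_2 = (-23 - 4(-2)) / 3 = -15/3 = -5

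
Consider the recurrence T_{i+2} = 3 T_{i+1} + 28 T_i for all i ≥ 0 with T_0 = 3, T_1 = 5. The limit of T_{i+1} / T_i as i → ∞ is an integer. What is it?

7

The characteristic equation is r^2 - 3r - 28 = 0, which factors as (r - 7)(r + 4) = 0.
So the roots are 7 and -4. Since |7| > |-4| and the coefficient of 7^i is non-zero, the ratio tends to 7.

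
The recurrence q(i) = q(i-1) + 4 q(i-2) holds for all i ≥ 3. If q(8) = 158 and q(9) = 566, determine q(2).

Rearranging, q(i-2) = (q(i) - q(i-1)) / 4.
q(7) = (566 - 158) / 4 = 408/4 = 102
q(6) = (158 - 102) / 4 = 56/4 = 14
q(5) = (102 - 14) / 4 = 88/4 = 22
q(4) = (14 - 22) / 4 = -8/4 = -2
q(3) = (22 - (-2)) / 4 = 24/4 = 6
q(2) = (-2 - 6) / 4 = -8/4 = -2

-2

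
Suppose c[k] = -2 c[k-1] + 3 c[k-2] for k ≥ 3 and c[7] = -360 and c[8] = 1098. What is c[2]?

6

Rearranging, c[k-2] = (c[k] + 2 c[k-1]) / 3.
c[6] = (1098 + 2·(-360)) / 3 = 378/3 = 126
c[5] = (-360 + 2·126) / 3 = -108/3 = -36
c[4] = (126 + 2·(-36)) / 3 = 54/3 = 18
c[3] = (-36 + 2·18) / 3 = 0/3 = 0
c[2] = (18 + 2·0) / 3 = 18/3 = 6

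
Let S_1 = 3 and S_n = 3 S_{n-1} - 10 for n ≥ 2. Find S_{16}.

The fixed point is -10/(1 - 3) = 5, so S_n - 5 = 3(S_{n-1} - 5).
Hence S_n = -2·3^{n-1} + 5.
S_{16} = -2·3^{15} + 5 = -2·14348907 + 5 = -28697809.

-28697809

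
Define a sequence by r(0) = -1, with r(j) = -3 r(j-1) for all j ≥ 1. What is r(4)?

-81

r(1) = -3·(-1) = 3
r(2) = -3·3 = -9
r(3) = -3·(-9) = 27
r(4) = -3·27 = -81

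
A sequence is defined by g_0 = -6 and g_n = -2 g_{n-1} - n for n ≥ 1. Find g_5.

g_1 = -2(-6) - 1 = 11
g_2 = -2(11) - 2 = -24
g_3 = -2(-24) - 3 = 45
g_4 = -2(45) - 4 = -94
g_5 = -2(-94) - 5 = 183

183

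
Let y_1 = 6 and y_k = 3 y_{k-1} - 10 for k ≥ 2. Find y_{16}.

14348912

The fixed point is -10/(1 - 3) = 5, so y_k - 5 = 3(y_{k-1} - 5).
Hence y_k = 1·3^{k-1} + 5.
y_{16} = 1·3^{15} + 5 = 1·14348907 + 5 = 14348912.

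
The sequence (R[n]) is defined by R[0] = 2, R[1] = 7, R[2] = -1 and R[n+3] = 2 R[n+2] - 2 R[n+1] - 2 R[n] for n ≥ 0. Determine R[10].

R[3] = 2(-1) - 2(7) - 2(2) = -20
R[4] = 2(-20) - 2(-1) - 2(7) = -52
R[5] = 2(-52) - 2(-20) - 2(-1) = -62
R[6] = 2(-62) - 2(-52) - 2(-20) = 20
R[7] = 2(20) - 2(-62) - 2(-52) = 268
R[8] = 2(268) - 2(20) - 2(-62) = 620
R[9] = 2(620) - 2(268) - 2(20) = 664
R[10] = 2(664) - 2(620) - 2(268) = -448

-448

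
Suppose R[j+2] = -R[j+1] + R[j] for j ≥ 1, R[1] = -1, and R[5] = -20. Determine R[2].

Let R[2] = w.
R[3] = -1 - w
R[4] = 1 + 2w
R[5] = -2 - 3w
So -2 - 3w = -20, giving w = 6.

6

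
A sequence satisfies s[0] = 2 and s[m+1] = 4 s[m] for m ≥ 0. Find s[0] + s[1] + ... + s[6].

10922

s[1] = 4*2 = 8
s[2] = 4*8 = 32
s[3] = 4*32 = 128
s[4] = 4*128 = 512
s[5] = 4*512 = 2048
s[6] = 4*2048 = 8192
Sum = 2 + 8 + 32 + 128 + 512 + 2048 + 8192 = 10922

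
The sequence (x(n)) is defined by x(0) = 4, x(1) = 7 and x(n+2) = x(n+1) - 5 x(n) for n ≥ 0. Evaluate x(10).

13457

x(2) = 7 - 5(4) = -13
x(3) = (-13) - 5(7) = -48
x(4) = (-48) - 5(-13) = 17
x(5) = 17 - 5(-48) = 257
x(6) = 257 - 5(17) = 172
x(7) = 172 - 5(257) = -1113
x(8) = (-1113) - 5(172) = -1973
x(9) = (-1973) - 5(-1113) = 3592
x(10) = 3592 - 5(-1973) = 13457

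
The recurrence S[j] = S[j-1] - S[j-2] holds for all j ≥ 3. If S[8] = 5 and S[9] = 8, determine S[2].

5

Rearranging, S[j-2] = -(S[j] - S[j-1]).
S[7] = -(8 - 5) = -3
S[6] = -(5 - (-3)) = -8
S[5] = -(-3 - (-8)) = -5
S[4] = -(-8 - (-5)) = 3
S[3] = -(-5 - 3) = 8
S[2] = -(3 - 8) = 5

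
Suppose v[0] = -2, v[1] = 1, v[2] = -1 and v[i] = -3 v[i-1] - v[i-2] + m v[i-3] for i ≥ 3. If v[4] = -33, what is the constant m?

v[3] = 2 - 2m
v[4] = -5 + 7m
So -5 + 7m = -33, giving m = -4.

-4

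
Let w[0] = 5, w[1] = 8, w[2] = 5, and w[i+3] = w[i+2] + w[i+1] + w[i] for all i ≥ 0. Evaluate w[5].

54

w[3] = 5 + 8 + 5 = 18
w[4] = 18 + 5 + 8 = 31
w[5] = 31 + 18 + 5 = 54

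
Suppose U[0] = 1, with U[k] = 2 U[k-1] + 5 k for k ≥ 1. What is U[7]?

U[1] = 2*1 + 5 = 7
U[2] = 2*7 + 10 = 24
U[3] = 2*24 + 15 = 63
U[4] = 2*63 + 20 = 146
U[5] = 2*146 + 25 = 317
U[6] = 2*317 + 30 = 664
U[7] = 2*664 + 35 = 1363

1363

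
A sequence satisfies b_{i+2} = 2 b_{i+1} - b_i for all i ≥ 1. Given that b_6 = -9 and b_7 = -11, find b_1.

Rearranging, b_{i-2} = -(b_i - 2 b_{i-1}).
b_5 = -(-11 - 2(-9)) = -7
b_4 = -(-9 - 2(-7)) = -5
b_3 = -(-7 - 2(-5)) = -3
b_2 = -(-5 - 2(-3)) = -1
b_1 = -(-3 - 2(-1)) = 1

1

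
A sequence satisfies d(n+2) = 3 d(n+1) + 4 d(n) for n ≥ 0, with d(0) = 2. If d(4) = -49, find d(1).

-3

Let d(1) = w.
d(2) = 8 + 3w
d(3) = 24 + 13w
d(4) = 104 + 51w
So 104 + 51w = -49, giving w = -3.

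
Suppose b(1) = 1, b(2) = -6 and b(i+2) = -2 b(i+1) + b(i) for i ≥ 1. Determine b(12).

-36824

b(3) = -2(-6) + 1 = 13
b(4) = -2(13) + (-6) = -32
b(5) = -2(-32) + 13 = 77
b(6) = -2(77) + (-32) = -186
b(7) = -2(-186) + 77 = 449
b(8) = -2(449) + (-186) = -1084
b(9) = -2(-1084) + 449 = 2617
b(10) = -2(2617) + (-1084) = -6318
b(11) = -2(-6318) + 2617 = 15253
b(12) = -2(15253) + (-6318) = -36824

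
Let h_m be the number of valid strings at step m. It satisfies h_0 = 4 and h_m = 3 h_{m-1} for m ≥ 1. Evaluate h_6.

h_1 = 3(4) = 12
h_2 = 3(12) = 36
h_3 = 3(36) = 108
h_4 = 3(108) = 324
h_5 = 3(324) = 972
h_6 = 3(972) = 2916

2916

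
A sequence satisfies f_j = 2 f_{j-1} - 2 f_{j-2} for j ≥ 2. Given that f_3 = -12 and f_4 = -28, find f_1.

Rearranging, f_{j-2} = (f_j - 2 f_{j-1}) / -2.
f_2 = (-28 - 2*(-12)) / -2 = -4/-2 = 2
f_1 = (-12 - 2*2) / -2 = -16/-2 = 8

8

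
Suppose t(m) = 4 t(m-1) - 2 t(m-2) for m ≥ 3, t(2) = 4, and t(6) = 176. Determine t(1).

5

Let t(1) = w.
t(3) = 16 - 2w
t(4) = 56 - 8w
t(5) = 192 - 28w
t(6) = 656 - 96w
So 656 - 96w = 176, giving w = 5.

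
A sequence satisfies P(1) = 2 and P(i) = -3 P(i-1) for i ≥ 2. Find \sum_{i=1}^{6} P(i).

-364

P(2) = -3*2 = -6
P(3) = -3*(-6) = 18
P(4) = -3*18 = -54
P(5) = -3*(-54) = 162
P(6) = -3*162 = -486
Sum = 2 + (-6) + 18 + (-54) + 162 + (-486) = -364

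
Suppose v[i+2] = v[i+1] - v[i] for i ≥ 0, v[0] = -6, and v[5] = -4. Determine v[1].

Let v[1] = z.
v[2] = 6 + z
v[3] = 6
v[4] = -z
v[5] = -6 - z
So -6 - z = -4, giving z = -2.

-2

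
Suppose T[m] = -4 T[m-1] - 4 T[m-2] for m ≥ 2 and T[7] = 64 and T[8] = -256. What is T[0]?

3

Rearranging, T[m-2] = (T[m] + 4 T[m-1]) / -4.
T[6] = (-256 + 4(64)) / -4 = 0/-4 = 0
T[5] = (64 + 4(0)) / -4 = 64/-4 = -16
T[4] = (0 + 4(-16)) / -4 = -64/-4 = 16
T[3] = (-16 + 4(16)) / -4 = 48/-4 = -12
T[2] = (16 + 4(-12)) / -4 = -32/-4 = 8
T[1] = (-12 + 4(8)) / -4 = 20/-4 = -5
T[0] = (8 + 4(-5)) / -4 = -12/-4 = 3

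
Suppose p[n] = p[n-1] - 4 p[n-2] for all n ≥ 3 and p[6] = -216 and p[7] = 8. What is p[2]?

-4

Rearranging, p[n-2] = (p[n] - p[n-1]) / -4.
p[5] = (8 - (-216)) / -4 = 224/-4 = -56
p[4] = (-216 - (-56)) / -4 = -160/-4 = 40
p[3] = (-56 - 40) / -4 = -96/-4 = 24
p[2] = (40 - 24) / -4 = 16/-4 = -4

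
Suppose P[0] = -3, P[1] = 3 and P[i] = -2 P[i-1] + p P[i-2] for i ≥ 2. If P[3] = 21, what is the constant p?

P[2] = -6 - 3p
P[3] = 12 + 9p
So 12 + 9p = 21, giving p = 1.

1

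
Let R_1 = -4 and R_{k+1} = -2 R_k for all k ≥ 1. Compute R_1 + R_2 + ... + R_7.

-172

R_2 = -2*(-4) = 8
R_3 = -2*8 = -16
R_4 = -2*(-16) = 32
R_5 = -2*32 = -64
R_6 = -2*(-64) = 128
R_7 = -2*128 = -256
Sum = (-4) + 8 + (-16) + 32 + (-64) + 128 + (-256) = -172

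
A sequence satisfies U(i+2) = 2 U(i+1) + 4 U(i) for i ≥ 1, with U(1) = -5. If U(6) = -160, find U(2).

4

Let U(2) = z.
U(3) = -20 + 2z
U(4) = -40 + 8z
U(5) = -160 + 24z
U(6) = -480 + 80z
So -480 + 80z = -160, giving z = 4.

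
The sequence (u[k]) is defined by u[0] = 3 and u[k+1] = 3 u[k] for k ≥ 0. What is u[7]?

u[1] = 3·3 = 9
u[2] = 3·9 = 27
u[3] = 3·27 = 81
u[4] = 3·81 = 243
u[5] = 3·243 = 729
u[6] = 3·729 = 2187
u[7] = 3·2187 = 6561

6561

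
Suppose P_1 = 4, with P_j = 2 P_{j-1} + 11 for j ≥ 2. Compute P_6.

469

P_2 = 2(4) + 11 = 19
P_3 = 2(19) + 11 = 49
P_4 = 2(49) + 11 = 109
P_5 = 2(109) + 11 = 229
P_6 = 2(229) + 11 = 469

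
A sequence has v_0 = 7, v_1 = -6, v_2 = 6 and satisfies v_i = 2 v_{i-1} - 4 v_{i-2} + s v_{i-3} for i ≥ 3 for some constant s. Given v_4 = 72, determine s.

v_3 = 36 + 7s
v_4 = 48 + 8s
So 48 + 8s = 72, giving s = 3.

3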